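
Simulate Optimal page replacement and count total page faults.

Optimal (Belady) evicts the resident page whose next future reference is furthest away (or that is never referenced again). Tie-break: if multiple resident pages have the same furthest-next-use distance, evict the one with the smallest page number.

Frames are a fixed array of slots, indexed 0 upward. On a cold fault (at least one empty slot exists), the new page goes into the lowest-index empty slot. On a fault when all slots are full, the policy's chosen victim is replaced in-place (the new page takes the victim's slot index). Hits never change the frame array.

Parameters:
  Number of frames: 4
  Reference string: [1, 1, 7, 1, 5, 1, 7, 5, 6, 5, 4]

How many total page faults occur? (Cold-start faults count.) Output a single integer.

Step 0: ref 1 → FAULT, frames=[1,-,-,-]
Step 1: ref 1 → HIT, frames=[1,-,-,-]
Step 2: ref 7 → FAULT, frames=[1,7,-,-]
Step 3: ref 1 → HIT, frames=[1,7,-,-]
Step 4: ref 5 → FAULT, frames=[1,7,5,-]
Step 5: ref 1 → HIT, frames=[1,7,5,-]
Step 6: ref 7 → HIT, frames=[1,7,5,-]
Step 7: ref 5 → HIT, frames=[1,7,5,-]
Step 8: ref 6 → FAULT, frames=[1,7,5,6]
Step 9: ref 5 → HIT, frames=[1,7,5,6]
Step 10: ref 4 → FAULT (evict 1), frames=[4,7,5,6]
Total faults: 5

Answer: 5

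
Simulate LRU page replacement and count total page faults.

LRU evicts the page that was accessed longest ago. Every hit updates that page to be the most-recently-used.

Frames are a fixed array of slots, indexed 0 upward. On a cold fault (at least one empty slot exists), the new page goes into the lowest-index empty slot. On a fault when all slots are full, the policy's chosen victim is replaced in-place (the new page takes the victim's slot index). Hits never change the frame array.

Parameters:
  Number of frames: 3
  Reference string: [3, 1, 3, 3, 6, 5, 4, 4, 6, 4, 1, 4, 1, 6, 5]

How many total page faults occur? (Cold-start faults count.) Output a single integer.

Answer: 7

Derivation:
Step 0: ref 3 → FAULT, frames=[3,-,-]
Step 1: ref 1 → FAULT, frames=[3,1,-]
Step 2: ref 3 → HIT, frames=[3,1,-]
Step 3: ref 3 → HIT, frames=[3,1,-]
Step 4: ref 6 → FAULT, frames=[3,1,6]
Step 5: ref 5 → FAULT (evict 1), frames=[3,5,6]
Step 6: ref 4 → FAULT (evict 3), frames=[4,5,6]
Step 7: ref 4 → HIT, frames=[4,5,6]
Step 8: ref 6 → HIT, frames=[4,5,6]
Step 9: ref 4 → HIT, frames=[4,5,6]
Step 10: ref 1 → FAULT (evict 5), frames=[4,1,6]
Step 11: ref 4 → HIT, frames=[4,1,6]
Step 12: ref 1 → HIT, frames=[4,1,6]
Step 13: ref 6 → HIT, frames=[4,1,6]
Step 14: ref 5 → FAULT (evict 4), frames=[5,1,6]
Total faults: 7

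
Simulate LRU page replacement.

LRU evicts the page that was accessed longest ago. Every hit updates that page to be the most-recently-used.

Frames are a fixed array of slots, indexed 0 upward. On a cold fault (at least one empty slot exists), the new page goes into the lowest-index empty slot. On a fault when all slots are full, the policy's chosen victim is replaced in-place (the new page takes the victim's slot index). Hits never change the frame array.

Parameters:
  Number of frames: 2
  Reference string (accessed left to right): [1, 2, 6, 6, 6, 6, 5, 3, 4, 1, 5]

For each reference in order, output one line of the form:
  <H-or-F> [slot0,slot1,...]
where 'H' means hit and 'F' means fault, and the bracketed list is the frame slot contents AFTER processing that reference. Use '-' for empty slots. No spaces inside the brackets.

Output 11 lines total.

F [1,-]
F [1,2]
F [6,2]
H [6,2]
H [6,2]
H [6,2]
F [6,5]
F [3,5]
F [3,4]
F [1,4]
F [1,5]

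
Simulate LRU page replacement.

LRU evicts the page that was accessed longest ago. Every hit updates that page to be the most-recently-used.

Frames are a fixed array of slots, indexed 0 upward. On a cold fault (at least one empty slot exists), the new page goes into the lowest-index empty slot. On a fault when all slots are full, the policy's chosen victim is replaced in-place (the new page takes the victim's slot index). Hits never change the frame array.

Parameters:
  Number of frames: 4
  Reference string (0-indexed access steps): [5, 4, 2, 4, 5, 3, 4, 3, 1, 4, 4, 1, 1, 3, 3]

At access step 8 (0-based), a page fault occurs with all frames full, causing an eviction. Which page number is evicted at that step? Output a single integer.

Answer: 2

Derivation:
Step 0: ref 5 -> FAULT, frames=[5,-,-,-]
Step 1: ref 4 -> FAULT, frames=[5,4,-,-]
Step 2: ref 2 -> FAULT, frames=[5,4,2,-]
Step 3: ref 4 -> HIT, frames=[5,4,2,-]
Step 4: ref 5 -> HIT, frames=[5,4,2,-]
Step 5: ref 3 -> FAULT, frames=[5,4,2,3]
Step 6: ref 4 -> HIT, frames=[5,4,2,3]
Step 7: ref 3 -> HIT, frames=[5,4,2,3]
Step 8: ref 1 -> FAULT, evict 2, frames=[5,4,1,3]
At step 8: evicted page 2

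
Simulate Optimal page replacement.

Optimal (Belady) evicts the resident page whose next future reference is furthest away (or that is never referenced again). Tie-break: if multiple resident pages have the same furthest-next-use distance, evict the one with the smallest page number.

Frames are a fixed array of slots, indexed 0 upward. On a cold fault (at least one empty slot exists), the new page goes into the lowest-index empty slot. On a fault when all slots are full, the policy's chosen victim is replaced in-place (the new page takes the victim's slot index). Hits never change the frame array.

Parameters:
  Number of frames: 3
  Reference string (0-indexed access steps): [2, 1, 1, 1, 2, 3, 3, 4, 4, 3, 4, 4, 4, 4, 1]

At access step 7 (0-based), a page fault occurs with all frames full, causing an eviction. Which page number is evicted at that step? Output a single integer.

Answer: 2

Derivation:
Step 0: ref 2 -> FAULT, frames=[2,-,-]
Step 1: ref 1 -> FAULT, frames=[2,1,-]
Step 2: ref 1 -> HIT, frames=[2,1,-]
Step 3: ref 1 -> HIT, frames=[2,1,-]
Step 4: ref 2 -> HIT, frames=[2,1,-]
Step 5: ref 3 -> FAULT, frames=[2,1,3]
Step 6: ref 3 -> HIT, frames=[2,1,3]
Step 7: ref 4 -> FAULT, evict 2, frames=[4,1,3]
At step 7: evicted page 2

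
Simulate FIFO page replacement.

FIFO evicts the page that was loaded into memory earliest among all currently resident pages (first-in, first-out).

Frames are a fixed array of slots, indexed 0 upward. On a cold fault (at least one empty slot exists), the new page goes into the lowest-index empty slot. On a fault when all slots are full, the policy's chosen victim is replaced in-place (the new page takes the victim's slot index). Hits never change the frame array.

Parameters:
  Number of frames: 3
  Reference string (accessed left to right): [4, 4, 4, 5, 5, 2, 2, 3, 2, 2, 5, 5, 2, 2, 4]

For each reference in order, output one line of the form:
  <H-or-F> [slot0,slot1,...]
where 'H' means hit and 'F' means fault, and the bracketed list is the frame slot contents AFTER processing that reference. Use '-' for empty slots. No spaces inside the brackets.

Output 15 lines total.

F [4,-,-]
H [4,-,-]
H [4,-,-]
F [4,5,-]
H [4,5,-]
F [4,5,2]
H [4,5,2]
F [3,5,2]
H [3,5,2]
H [3,5,2]
H [3,5,2]
H [3,5,2]
H [3,5,2]
H [3,5,2]
F [3,4,2]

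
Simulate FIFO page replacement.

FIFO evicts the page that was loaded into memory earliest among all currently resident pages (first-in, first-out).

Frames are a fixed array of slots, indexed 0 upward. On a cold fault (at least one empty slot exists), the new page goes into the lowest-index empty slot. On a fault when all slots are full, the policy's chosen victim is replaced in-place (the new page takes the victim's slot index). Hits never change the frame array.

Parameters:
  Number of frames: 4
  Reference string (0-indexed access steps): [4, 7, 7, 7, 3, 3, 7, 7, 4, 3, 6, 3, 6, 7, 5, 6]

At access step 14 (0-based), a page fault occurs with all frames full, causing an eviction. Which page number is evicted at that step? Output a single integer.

Answer: 4

Derivation:
Step 0: ref 4 -> FAULT, frames=[4,-,-,-]
Step 1: ref 7 -> FAULT, frames=[4,7,-,-]
Step 2: ref 7 -> HIT, frames=[4,7,-,-]
Step 3: ref 7 -> HIT, frames=[4,7,-,-]
Step 4: ref 3 -> FAULT, frames=[4,7,3,-]
Step 5: ref 3 -> HIT, frames=[4,7,3,-]
Step 6: ref 7 -> HIT, frames=[4,7,3,-]
Step 7: ref 7 -> HIT, frames=[4,7,3,-]
Step 8: ref 4 -> HIT, frames=[4,7,3,-]
Step 9: ref 3 -> HIT, frames=[4,7,3,-]
Step 10: ref 6 -> FAULT, frames=[4,7,3,6]
Step 11: ref 3 -> HIT, frames=[4,7,3,6]
Step 12: ref 6 -> HIT, frames=[4,7,3,6]
Step 13: ref 7 -> HIT, frames=[4,7,3,6]
Step 14: ref 5 -> FAULT, evict 4, frames=[5,7,3,6]
At step 14: evicted page 4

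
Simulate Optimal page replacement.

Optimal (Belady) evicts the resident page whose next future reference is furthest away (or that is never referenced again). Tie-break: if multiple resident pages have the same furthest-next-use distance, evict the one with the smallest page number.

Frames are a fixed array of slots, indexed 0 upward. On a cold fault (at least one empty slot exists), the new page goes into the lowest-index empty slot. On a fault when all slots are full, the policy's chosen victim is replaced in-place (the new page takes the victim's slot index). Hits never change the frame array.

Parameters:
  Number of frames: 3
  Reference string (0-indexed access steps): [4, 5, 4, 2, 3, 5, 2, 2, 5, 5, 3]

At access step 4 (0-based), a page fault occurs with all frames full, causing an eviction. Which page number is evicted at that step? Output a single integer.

Answer: 4

Derivation:
Step 0: ref 4 -> FAULT, frames=[4,-,-]
Step 1: ref 5 -> FAULT, frames=[4,5,-]
Step 2: ref 4 -> HIT, frames=[4,5,-]
Step 3: ref 2 -> FAULT, frames=[4,5,2]
Step 4: ref 3 -> FAULT, evict 4, frames=[3,5,2]
At step 4: evicted page 4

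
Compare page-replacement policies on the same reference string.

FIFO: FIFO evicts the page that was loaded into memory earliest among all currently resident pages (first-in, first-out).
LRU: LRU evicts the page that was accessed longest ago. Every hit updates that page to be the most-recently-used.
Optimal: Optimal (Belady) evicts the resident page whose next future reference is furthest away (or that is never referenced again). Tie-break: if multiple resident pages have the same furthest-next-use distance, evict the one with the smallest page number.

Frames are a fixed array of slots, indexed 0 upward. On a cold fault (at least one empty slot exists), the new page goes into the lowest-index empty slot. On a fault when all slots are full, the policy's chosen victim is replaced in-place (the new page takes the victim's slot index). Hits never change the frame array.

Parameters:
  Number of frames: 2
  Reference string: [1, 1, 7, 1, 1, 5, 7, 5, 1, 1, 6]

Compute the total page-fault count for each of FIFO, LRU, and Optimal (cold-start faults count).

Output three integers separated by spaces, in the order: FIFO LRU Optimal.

--- FIFO ---
  step 0: ref 1 -> FAULT, frames=[1,-] (faults so far: 1)
  step 1: ref 1 -> HIT, frames=[1,-] (faults so far: 1)
  step 2: ref 7 -> FAULT, frames=[1,7] (faults so far: 2)
  step 3: ref 1 -> HIT, frames=[1,7] (faults so far: 2)
  step 4: ref 1 -> HIT, frames=[1,7] (faults so far: 2)
  step 5: ref 5 -> FAULT, evict 1, frames=[5,7] (faults so far: 3)
  step 6: ref 7 -> HIT, frames=[5,7] (faults so far: 3)
  step 7: ref 5 -> HIT, frames=[5,7] (faults so far: 3)
  step 8: ref 1 -> FAULT, evict 7, frames=[5,1] (faults so far: 4)
  step 9: ref 1 -> HIT, frames=[5,1] (faults so far: 4)
  step 10: ref 6 -> FAULT, evict 5, frames=[6,1] (faults so far: 5)
  FIFO total faults: 5
--- LRU ---
  step 0: ref 1 -> FAULT, frames=[1,-] (faults so far: 1)
  step 1: ref 1 -> HIT, frames=[1,-] (faults so far: 1)
  step 2: ref 7 -> FAULT, frames=[1,7] (faults so far: 2)
  step 3: ref 1 -> HIT, frames=[1,7] (faults so far: 2)
  step 4: ref 1 -> HIT, frames=[1,7] (faults so far: 2)
  step 5: ref 5 -> FAULT, evict 7, frames=[1,5] (faults so far: 3)
  step 6: ref 7 -> FAULT, evict 1, frames=[7,5] (faults so far: 4)
  step 7: ref 5 -> HIT, frames=[7,5] (faults so far: 4)
  step 8: ref 1 -> FAULT, evict 7, frames=[1,5] (faults so far: 5)
  step 9: ref 1 -> HIT, frames=[1,5] (faults so far: 5)
  step 10: ref 6 -> FAULT, evict 5, frames=[1,6] (faults so far: 6)
  LRU total faults: 6
--- Optimal ---
  step 0: ref 1 -> FAULT, frames=[1,-] (faults so far: 1)
  step 1: ref 1 -> HIT, frames=[1,-] (faults so far: 1)
  step 2: ref 7 -> FAULT, frames=[1,7] (faults so far: 2)
  step 3: ref 1 -> HIT, frames=[1,7] (faults so far: 2)
  step 4: ref 1 -> HIT, frames=[1,7] (faults so far: 2)
  step 5: ref 5 -> FAULT, evict 1, frames=[5,7] (faults so far: 3)
  step 6: ref 7 -> HIT, frames=[5,7] (faults so far: 3)
  step 7: ref 5 -> HIT, frames=[5,7] (faults so far: 3)
  step 8: ref 1 -> FAULT, evict 5, frames=[1,7] (faults so far: 4)
  step 9: ref 1 -> HIT, frames=[1,7] (faults so far: 4)
  step 10: ref 6 -> FAULT, evict 1, frames=[6,7] (faults so far: 5)
  Optimal total faults: 5

Answer: 5 6 5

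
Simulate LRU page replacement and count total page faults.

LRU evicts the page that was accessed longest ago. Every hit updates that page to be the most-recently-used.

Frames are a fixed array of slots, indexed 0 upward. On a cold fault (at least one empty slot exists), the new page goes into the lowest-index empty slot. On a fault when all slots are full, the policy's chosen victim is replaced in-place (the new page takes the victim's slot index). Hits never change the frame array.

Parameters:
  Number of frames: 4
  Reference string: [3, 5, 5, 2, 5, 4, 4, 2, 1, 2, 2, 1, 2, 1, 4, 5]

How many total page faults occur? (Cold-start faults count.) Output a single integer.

Answer: 5

Derivation:
Step 0: ref 3 → FAULT, frames=[3,-,-,-]
Step 1: ref 5 → FAULT, frames=[3,5,-,-]
Step 2: ref 5 → HIT, frames=[3,5,-,-]
Step 3: ref 2 → FAULT, frames=[3,5,2,-]
Step 4: ref 5 → HIT, frames=[3,5,2,-]
Step 5: ref 4 → FAULT, frames=[3,5,2,4]
Step 6: ref 4 → HIT, frames=[3,5,2,4]
Step 7: ref 2 → HIT, frames=[3,5,2,4]
Step 8: ref 1 → FAULT (evict 3), frames=[1,5,2,4]
Step 9: ref 2 → HIT, frames=[1,5,2,4]
Step 10: ref 2 → HIT, frames=[1,5,2,4]
Step 11: ref 1 → HIT, frames=[1,5,2,4]
Step 12: ref 2 → HIT, frames=[1,5,2,4]
Step 13: ref 1 → HIT, frames=[1,5,2,4]
Step 14: ref 4 → HIT, frames=[1,5,2,4]
Step 15: ref 5 → HIT, frames=[1,5,2,4]
Total faults: 5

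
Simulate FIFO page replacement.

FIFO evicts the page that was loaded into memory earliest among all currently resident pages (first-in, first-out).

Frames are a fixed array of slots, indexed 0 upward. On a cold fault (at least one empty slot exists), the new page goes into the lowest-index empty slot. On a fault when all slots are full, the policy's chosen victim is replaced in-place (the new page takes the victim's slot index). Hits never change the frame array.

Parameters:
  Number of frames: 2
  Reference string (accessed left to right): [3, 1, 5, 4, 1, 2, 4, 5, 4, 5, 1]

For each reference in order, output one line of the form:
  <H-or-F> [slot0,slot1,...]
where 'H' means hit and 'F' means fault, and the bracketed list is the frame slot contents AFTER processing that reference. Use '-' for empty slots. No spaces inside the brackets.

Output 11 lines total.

F [3,-]
F [3,1]
F [5,1]
F [5,4]
F [1,4]
F [1,2]
F [4,2]
F [4,5]
H [4,5]
H [4,5]
F [1,5]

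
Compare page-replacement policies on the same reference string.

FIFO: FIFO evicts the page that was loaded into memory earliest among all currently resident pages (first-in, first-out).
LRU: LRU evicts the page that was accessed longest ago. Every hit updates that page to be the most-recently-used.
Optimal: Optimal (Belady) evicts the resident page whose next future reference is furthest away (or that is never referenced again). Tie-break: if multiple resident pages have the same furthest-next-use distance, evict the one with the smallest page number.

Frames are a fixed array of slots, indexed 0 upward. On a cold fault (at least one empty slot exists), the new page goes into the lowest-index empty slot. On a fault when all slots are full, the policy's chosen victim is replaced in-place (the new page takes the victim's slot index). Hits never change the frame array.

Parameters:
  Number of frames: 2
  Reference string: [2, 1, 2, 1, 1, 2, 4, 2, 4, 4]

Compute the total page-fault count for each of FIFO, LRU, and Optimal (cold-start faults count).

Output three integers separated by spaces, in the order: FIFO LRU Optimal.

--- FIFO ---
  step 0: ref 2 -> FAULT, frames=[2,-] (faults so far: 1)
  step 1: ref 1 -> FAULT, frames=[2,1] (faults so far: 2)
  step 2: ref 2 -> HIT, frames=[2,1] (faults so far: 2)
  step 3: ref 1 -> HIT, frames=[2,1] (faults so far: 2)
  step 4: ref 1 -> HIT, frames=[2,1] (faults so far: 2)
  step 5: ref 2 -> HIT, frames=[2,1] (faults so far: 2)
  step 6: ref 4 -> FAULT, evict 2, frames=[4,1] (faults so far: 3)
  step 7: ref 2 -> FAULT, evict 1, frames=[4,2] (faults so far: 4)
  step 8: ref 4 -> HIT, frames=[4,2] (faults so far: 4)
  step 9: ref 4 -> HIT, frames=[4,2] (faults so far: 4)
  FIFO total faults: 4
--- LRU ---
  step 0: ref 2 -> FAULT, frames=[2,-] (faults so far: 1)
  step 1: ref 1 -> FAULT, frames=[2,1] (faults so far: 2)
  step 2: ref 2 -> HIT, frames=[2,1] (faults so far: 2)
  step 3: ref 1 -> HIT, frames=[2,1] (faults so far: 2)
  step 4: ref 1 -> HIT, frames=[2,1] (faults so far: 2)
  step 5: ref 2 -> HIT, frames=[2,1] (faults so far: 2)
  step 6: ref 4 -> FAULT, evict 1, frames=[2,4] (faults so far: 3)
  step 7: ref 2 -> HIT, frames=[2,4] (faults so far: 3)
  step 8: ref 4 -> HIT, frames=[2,4] (faults so far: 3)
  step 9: ref 4 -> HIT, frames=[2,4] (faults so far: 3)
  LRU total faults: 3
--- Optimal ---
  step 0: ref 2 -> FAULT, frames=[2,-] (faults so far: 1)
  step 1: ref 1 -> FAULT, frames=[2,1] (faults so far: 2)
  step 2: ref 2 -> HIT, frames=[2,1] (faults so far: 2)
  step 3: ref 1 -> HIT, frames=[2,1] (faults so far: 2)
  step 4: ref 1 -> HIT, frames=[2,1] (faults so far: 2)
  step 5: ref 2 -> HIT, frames=[2,1] (faults so far: 2)
  step 6: ref 4 -> FAULT, evict 1, frames=[2,4] (faults so far: 3)
  step 7: ref 2 -> HIT, frames=[2,4] (faults so far: 3)
  step 8: ref 4 -> HIT, frames=[2,4] (faults so far: 3)
  step 9: ref 4 -> HIT, frames=[2,4] (faults so far: 3)
  Optimal total faults: 3

Answer: 4 3 3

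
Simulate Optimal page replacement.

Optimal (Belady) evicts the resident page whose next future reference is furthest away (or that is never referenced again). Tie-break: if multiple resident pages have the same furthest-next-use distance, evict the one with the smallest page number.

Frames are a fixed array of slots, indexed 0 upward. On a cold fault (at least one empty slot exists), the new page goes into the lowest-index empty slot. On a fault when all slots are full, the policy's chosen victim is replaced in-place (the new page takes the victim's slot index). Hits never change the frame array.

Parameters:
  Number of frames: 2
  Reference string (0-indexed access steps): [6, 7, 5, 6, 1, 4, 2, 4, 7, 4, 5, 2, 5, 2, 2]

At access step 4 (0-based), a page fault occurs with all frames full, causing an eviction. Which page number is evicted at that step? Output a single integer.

Step 0: ref 6 -> FAULT, frames=[6,-]
Step 1: ref 7 -> FAULT, frames=[6,7]
Step 2: ref 5 -> FAULT, evict 7, frames=[6,5]
Step 3: ref 6 -> HIT, frames=[6,5]
Step 4: ref 1 -> FAULT, evict 6, frames=[1,5]
At step 4: evicted page 6

Answer: 6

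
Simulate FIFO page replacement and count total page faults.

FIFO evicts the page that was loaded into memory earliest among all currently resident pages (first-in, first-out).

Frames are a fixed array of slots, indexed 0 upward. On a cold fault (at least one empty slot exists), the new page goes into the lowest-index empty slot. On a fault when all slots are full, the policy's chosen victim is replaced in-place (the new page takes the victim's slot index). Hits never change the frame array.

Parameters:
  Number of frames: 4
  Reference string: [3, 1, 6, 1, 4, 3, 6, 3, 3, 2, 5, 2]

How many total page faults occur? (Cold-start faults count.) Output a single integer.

Step 0: ref 3 → FAULT, frames=[3,-,-,-]
Step 1: ref 1 → FAULT, frames=[3,1,-,-]
Step 2: ref 6 → FAULT, frames=[3,1,6,-]
Step 3: ref 1 → HIT, frames=[3,1,6,-]
Step 4: ref 4 → FAULT, frames=[3,1,6,4]
Step 5: ref 3 → HIT, frames=[3,1,6,4]
Step 6: ref 6 → HIT, frames=[3,1,6,4]
Step 7: ref 3 → HIT, frames=[3,1,6,4]
Step 8: ref 3 → HIT, frames=[3,1,6,4]
Step 9: ref 2 → FAULT (evict 3), frames=[2,1,6,4]
Step 10: ref 5 → FAULT (evict 1), frames=[2,5,6,4]
Step 11: ref 2 → HIT, frames=[2,5,6,4]
Total faults: 6

Answer: 6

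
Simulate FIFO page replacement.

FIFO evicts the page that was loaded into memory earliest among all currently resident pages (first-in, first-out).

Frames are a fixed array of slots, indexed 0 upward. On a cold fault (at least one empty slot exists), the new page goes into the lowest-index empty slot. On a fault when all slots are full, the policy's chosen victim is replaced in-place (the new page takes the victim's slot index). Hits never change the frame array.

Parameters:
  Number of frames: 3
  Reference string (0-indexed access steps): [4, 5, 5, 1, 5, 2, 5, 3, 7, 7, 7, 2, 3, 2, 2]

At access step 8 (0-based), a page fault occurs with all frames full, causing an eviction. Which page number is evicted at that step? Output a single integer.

Answer: 1

Derivation:
Step 0: ref 4 -> FAULT, frames=[4,-,-]
Step 1: ref 5 -> FAULT, frames=[4,5,-]
Step 2: ref 5 -> HIT, frames=[4,5,-]
Step 3: ref 1 -> FAULT, frames=[4,5,1]
Step 4: ref 5 -> HIT, frames=[4,5,1]
Step 5: ref 2 -> FAULT, evict 4, frames=[2,5,1]
Step 6: ref 5 -> HIT, frames=[2,5,1]
Step 7: ref 3 -> FAULT, evict 5, frames=[2,3,1]
Step 8: ref 7 -> FAULT, evict 1, frames=[2,3,7]
At step 8: evicted page 1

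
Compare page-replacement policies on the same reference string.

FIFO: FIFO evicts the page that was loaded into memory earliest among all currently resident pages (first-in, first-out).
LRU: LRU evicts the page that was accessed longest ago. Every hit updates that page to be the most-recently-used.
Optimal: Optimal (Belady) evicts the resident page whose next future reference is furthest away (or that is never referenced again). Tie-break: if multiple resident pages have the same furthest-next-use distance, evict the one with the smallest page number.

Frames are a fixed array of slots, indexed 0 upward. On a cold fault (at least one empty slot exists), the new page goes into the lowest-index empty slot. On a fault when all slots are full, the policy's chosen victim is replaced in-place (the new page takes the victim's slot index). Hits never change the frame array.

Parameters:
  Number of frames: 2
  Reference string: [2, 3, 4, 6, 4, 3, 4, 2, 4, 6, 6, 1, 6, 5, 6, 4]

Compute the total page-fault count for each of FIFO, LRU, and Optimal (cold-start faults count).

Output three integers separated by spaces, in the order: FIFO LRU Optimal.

--- FIFO ---
  step 0: ref 2 -> FAULT, frames=[2,-] (faults so far: 1)
  step 1: ref 3 -> FAULT, frames=[2,3] (faults so far: 2)
  step 2: ref 4 -> FAULT, evict 2, frames=[4,3] (faults so far: 3)
  step 3: ref 6 -> FAULT, evict 3, frames=[4,6] (faults so far: 4)
  step 4: ref 4 -> HIT, frames=[4,6] (faults so far: 4)
  step 5: ref 3 -> FAULT, evict 4, frames=[3,6] (faults so far: 5)
  step 6: ref 4 -> FAULT, evict 6, frames=[3,4] (faults so far: 6)
  step 7: ref 2 -> FAULT, evict 3, frames=[2,4] (faults so far: 7)
  step 8: ref 4 -> HIT, frames=[2,4] (faults so far: 7)
  step 9: ref 6 -> FAULT, evict 4, frames=[2,6] (faults so far: 8)
  step 10: ref 6 -> HIT, frames=[2,6] (faults so far: 8)
  step 11: ref 1 -> FAULT, evict 2, frames=[1,6] (faults so far: 9)
  step 12: ref 6 -> HIT, frames=[1,6] (faults so far: 9)
  step 13: ref 5 -> FAULT, evict 6, frames=[1,5] (faults so far: 10)
  step 14: ref 6 -> FAULT, evict 1, frames=[6,5] (faults so far: 11)
  step 15: ref 4 -> FAULT, evict 5, frames=[6,4] (faults so far: 12)
  FIFO total faults: 12
--- LRU ---
  step 0: ref 2 -> FAULT, frames=[2,-] (faults so far: 1)
  step 1: ref 3 -> FAULT, frames=[2,3] (faults so far: 2)
  step 2: ref 4 -> FAULT, evict 2, frames=[4,3] (faults so far: 3)
  step 3: ref 6 -> FAULT, evict 3, frames=[4,6] (faults so far: 4)
  step 4: ref 4 -> HIT, frames=[4,6] (faults so far: 4)
  step 5: ref 3 -> FAULT, evict 6, frames=[4,3] (faults so far: 5)
  step 6: ref 4 -> HIT, frames=[4,3] (faults so far: 5)
  step 7: ref 2 -> FAULT, evict 3, frames=[4,2] (faults so far: 6)
  step 8: ref 4 -> HIT, frames=[4,2] (faults so far: 6)
  step 9: ref 6 -> FAULT, evict 2, frames=[4,6] (faults so far: 7)
  step 10: ref 6 -> HIT, frames=[4,6] (faults so far: 7)
  step 11: ref 1 -> FAULT, evict 4, frames=[1,6] (faults so far: 8)
  step 12: ref 6 -> HIT, frames=[1,6] (faults so far: 8)
  step 13: ref 5 -> FAULT, evict 1, frames=[5,6] (faults so far: 9)
  step 14: ref 6 -> HIT, frames=[5,6] (faults so far: 9)
  step 15: ref 4 -> FAULT, evict 5, frames=[4,6] (faults so far: 10)
  LRU total faults: 10
--- Optimal ---
  step 0: ref 2 -> FAULT, frames=[2,-] (faults so far: 1)
  step 1: ref 3 -> FAULT, frames=[2,3] (faults so far: 2)
  step 2: ref 4 -> FAULT, evict 2, frames=[4,3] (faults so far: 3)
  step 3: ref 6 -> FAULT, evict 3, frames=[4,6] (faults so far: 4)
  step 4: ref 4 -> HIT, frames=[4,6] (faults so far: 4)
  step 5: ref 3 -> FAULT, evict 6, frames=[4,3] (faults so far: 5)
  step 6: ref 4 -> HIT, frames=[4,3] (faults so far: 5)
  step 7: ref 2 -> FAULT, evict 3, frames=[4,2] (faults so far: 6)
  step 8: ref 4 -> HIT, frames=[4,2] (faults so far: 6)
  step 9: ref 6 -> FAULT, evict 2, frames=[4,6] (faults so far: 7)
  step 10: ref 6 -> HIT, frames=[4,6] (faults so far: 7)
  step 11: ref 1 -> FAULT, evict 4, frames=[1,6] (faults so far: 8)
  step 12: ref 6 -> HIT, frames=[1,6] (faults so far: 8)
  step 13: ref 5 -> FAULT, evict 1, frames=[5,6] (faults so far: 9)
  step 14: ref 6 -> HIT, frames=[5,6] (faults so far: 9)
  step 15: ref 4 -> FAULT, evict 5, frames=[4,6] (faults so far: 10)
  Optimal total faults: 10

Answer: 12 10 10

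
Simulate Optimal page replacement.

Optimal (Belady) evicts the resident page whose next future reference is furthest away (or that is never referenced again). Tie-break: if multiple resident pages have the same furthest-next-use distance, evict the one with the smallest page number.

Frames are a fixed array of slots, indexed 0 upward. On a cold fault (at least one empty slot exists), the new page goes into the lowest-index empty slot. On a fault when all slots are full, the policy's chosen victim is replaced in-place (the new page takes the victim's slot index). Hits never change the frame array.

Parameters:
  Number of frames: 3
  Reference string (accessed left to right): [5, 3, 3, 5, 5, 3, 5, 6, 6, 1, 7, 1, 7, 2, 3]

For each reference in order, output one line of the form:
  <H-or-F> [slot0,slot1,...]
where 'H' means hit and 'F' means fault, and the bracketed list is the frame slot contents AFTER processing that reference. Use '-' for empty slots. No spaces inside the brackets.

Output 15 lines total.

F [5,-,-]
F [5,3,-]
H [5,3,-]
H [5,3,-]
H [5,3,-]
H [5,3,-]
H [5,3,-]
F [5,3,6]
H [5,3,6]
F [1,3,6]
F [1,3,7]
H [1,3,7]
H [1,3,7]
F [2,3,7]
H [2,3,7]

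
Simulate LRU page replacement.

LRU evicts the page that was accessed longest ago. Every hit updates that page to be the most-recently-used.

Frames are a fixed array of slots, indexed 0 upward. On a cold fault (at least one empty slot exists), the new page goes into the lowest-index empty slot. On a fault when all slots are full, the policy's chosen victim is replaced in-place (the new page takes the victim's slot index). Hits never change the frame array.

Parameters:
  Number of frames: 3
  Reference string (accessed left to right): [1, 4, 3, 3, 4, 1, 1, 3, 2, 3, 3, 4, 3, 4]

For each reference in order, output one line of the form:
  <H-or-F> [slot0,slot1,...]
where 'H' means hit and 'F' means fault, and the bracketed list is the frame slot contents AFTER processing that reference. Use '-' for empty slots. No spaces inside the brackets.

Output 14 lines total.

F [1,-,-]
F [1,4,-]
F [1,4,3]
H [1,4,3]
H [1,4,3]
H [1,4,3]
H [1,4,3]
H [1,4,3]
F [1,2,3]
H [1,2,3]
H [1,2,3]
F [4,2,3]
H [4,2,3]
H [4,2,3]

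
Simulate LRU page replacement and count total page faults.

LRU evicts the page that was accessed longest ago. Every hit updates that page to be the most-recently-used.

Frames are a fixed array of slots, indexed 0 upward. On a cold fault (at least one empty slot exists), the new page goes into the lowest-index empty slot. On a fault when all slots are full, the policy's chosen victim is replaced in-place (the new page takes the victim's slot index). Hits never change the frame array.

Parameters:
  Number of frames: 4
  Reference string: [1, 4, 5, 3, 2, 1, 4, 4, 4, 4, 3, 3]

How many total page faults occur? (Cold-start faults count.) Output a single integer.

Answer: 7

Derivation:
Step 0: ref 1 → FAULT, frames=[1,-,-,-]
Step 1: ref 4 → FAULT, frames=[1,4,-,-]
Step 2: ref 5 → FAULT, frames=[1,4,5,-]
Step 3: ref 3 → FAULT, frames=[1,4,5,3]
Step 4: ref 2 → FAULT (evict 1), frames=[2,4,5,3]
Step 5: ref 1 → FAULT (evict 4), frames=[2,1,5,3]
Step 6: ref 4 → FAULT (evict 5), frames=[2,1,4,3]
Step 7: ref 4 → HIT, frames=[2,1,4,3]
Step 8: ref 4 → HIT, frames=[2,1,4,3]
Step 9: ref 4 → HIT, frames=[2,1,4,3]
Step 10: ref 3 → HIT, frames=[2,1,4,3]
Step 11: ref 3 → HIT, frames=[2,1,4,3]
Total faults: 7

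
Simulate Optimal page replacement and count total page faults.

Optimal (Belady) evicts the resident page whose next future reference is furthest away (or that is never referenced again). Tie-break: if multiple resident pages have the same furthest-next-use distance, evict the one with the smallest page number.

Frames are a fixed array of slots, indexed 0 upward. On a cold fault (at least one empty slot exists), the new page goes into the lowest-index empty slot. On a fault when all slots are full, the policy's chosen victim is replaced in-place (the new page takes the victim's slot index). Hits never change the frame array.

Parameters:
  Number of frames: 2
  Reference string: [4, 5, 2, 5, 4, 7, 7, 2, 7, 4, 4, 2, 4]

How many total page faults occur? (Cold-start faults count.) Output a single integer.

Answer: 6

Derivation:
Step 0: ref 4 → FAULT, frames=[4,-]
Step 1: ref 5 → FAULT, frames=[4,5]
Step 2: ref 2 → FAULT (evict 4), frames=[2,5]
Step 3: ref 5 → HIT, frames=[2,5]
Step 4: ref 4 → FAULT (evict 5), frames=[2,4]
Step 5: ref 7 → FAULT (evict 4), frames=[2,7]
Step 6: ref 7 → HIT, frames=[2,7]
Step 7: ref 2 → HIT, frames=[2,7]
Step 8: ref 7 → HIT, frames=[2,7]
Step 9: ref 4 → FAULT (evict 7), frames=[2,4]
Step 10: ref 4 → HIT, frames=[2,4]
Step 11: ref 2 → HIT, frames=[2,4]
Step 12: ref 4 → HIT, frames=[2,4]
Total faults: 6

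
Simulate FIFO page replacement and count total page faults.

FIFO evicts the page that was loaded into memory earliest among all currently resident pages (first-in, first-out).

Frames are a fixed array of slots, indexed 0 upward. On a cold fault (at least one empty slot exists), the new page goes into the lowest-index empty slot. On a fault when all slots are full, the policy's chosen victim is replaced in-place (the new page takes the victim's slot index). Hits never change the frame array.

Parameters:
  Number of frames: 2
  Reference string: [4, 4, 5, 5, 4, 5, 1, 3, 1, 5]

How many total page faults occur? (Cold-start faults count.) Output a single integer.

Step 0: ref 4 → FAULT, frames=[4,-]
Step 1: ref 4 → HIT, frames=[4,-]
Step 2: ref 5 → FAULT, frames=[4,5]
Step 3: ref 5 → HIT, frames=[4,5]
Step 4: ref 4 → HIT, frames=[4,5]
Step 5: ref 5 → HIT, frames=[4,5]
Step 6: ref 1 → FAULT (evict 4), frames=[1,5]
Step 7: ref 3 → FAULT (evict 5), frames=[1,3]
Step 8: ref 1 → HIT, frames=[1,3]
Step 9: ref 5 → FAULT (evict 1), frames=[5,3]
Total faults: 5

Answer: 5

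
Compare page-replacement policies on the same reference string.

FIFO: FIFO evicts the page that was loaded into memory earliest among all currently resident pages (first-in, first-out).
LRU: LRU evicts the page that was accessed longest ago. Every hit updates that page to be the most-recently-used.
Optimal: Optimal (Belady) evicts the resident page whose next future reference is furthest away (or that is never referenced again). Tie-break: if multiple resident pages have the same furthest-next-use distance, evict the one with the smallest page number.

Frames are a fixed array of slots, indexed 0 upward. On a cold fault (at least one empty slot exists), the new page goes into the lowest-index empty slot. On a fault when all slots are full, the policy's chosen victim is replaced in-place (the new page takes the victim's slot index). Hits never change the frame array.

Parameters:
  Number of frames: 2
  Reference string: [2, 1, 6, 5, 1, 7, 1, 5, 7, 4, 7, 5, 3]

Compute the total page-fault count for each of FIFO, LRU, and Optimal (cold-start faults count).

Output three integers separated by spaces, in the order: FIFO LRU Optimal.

Answer: 11 11 9

Derivation:
--- FIFO ---
  step 0: ref 2 -> FAULT, frames=[2,-] (faults so far: 1)
  step 1: ref 1 -> FAULT, frames=[2,1] (faults so far: 2)
  step 2: ref 6 -> FAULT, evict 2, frames=[6,1] (faults so far: 3)
  step 3: ref 5 -> FAULT, evict 1, frames=[6,5] (faults so far: 4)
  step 4: ref 1 -> FAULT, evict 6, frames=[1,5] (faults so far: 5)
  step 5: ref 7 -> FAULT, evict 5, frames=[1,7] (faults so far: 6)
  step 6: ref 1 -> HIT, frames=[1,7] (faults so far: 6)
  step 7: ref 5 -> FAULT, evict 1, frames=[5,7] (faults so far: 7)
  step 8: ref 7 -> HIT, frames=[5,7] (faults so far: 7)
  step 9: ref 4 -> FAULT, evict 7, frames=[5,4] (faults so far: 8)
  step 10: ref 7 -> FAULT, evict 5, frames=[7,4] (faults so far: 9)
  step 11: ref 5 -> FAULT, evict 4, frames=[7,5] (faults so far: 10)
  step 12: ref 3 -> FAULT, evict 7, frames=[3,5] (faults so far: 11)
  FIFO total faults: 11
--- LRU ---
  step 0: ref 2 -> FAULT, frames=[2,-] (faults so far: 1)
  step 1: ref 1 -> FAULT, frames=[2,1] (faults so far: 2)
  step 2: ref 6 -> FAULT, evict 2, frames=[6,1] (faults so far: 3)
  step 3: ref 5 -> FAULT, evict 1, frames=[6,5] (faults so far: 4)
  step 4: ref 1 -> FAULT, evict 6, frames=[1,5] (faults so far: 5)
  step 5: ref 7 -> FAULT, evict 5, frames=[1,7] (faults so far: 6)
  step 6: ref 1 -> HIT, frames=[1,7] (faults so far: 6)
  step 7: ref 5 -> FAULT, evict 7, frames=[1,5] (faults so far: 7)
  step 8: ref 7 -> FAULT, evict 1, frames=[7,5] (faults so far: 8)
  step 9: ref 4 -> FAULT, evict 5, frames=[7,4] (faults so far: 9)
  step 10: ref 7 -> HIT, frames=[7,4] (faults so far: 9)
  step 11: ref 5 -> FAULT, evict 4, frames=[7,5] (faults so far: 10)
  step 12: ref 3 -> FAULT, evict 7, frames=[3,5] (faults so far: 11)
  LRU total faults: 11
--- Optimal ---
  step 0: ref 2 -> FAULT, frames=[2,-] (faults so far: 1)
  step 1: ref 1 -> FAULT, frames=[2,1] (faults so far: 2)
  step 2: ref 6 -> FAULT, evict 2, frames=[6,1] (faults so far: 3)
  step 3: ref 5 -> FAULT, evict 6, frames=[5,1] (faults so far: 4)
  step 4: ref 1 -> HIT, frames=[5,1] (faults so far: 4)
  step 5: ref 7 -> FAULT, evict 5, frames=[7,1] (faults so far: 5)
  step 6: ref 1 -> HIT, frames=[7,1] (faults so far: 5)
  step 7: ref 5 -> FAULT, evict 1, frames=[7,5] (faults so far: 6)
  step 8: ref 7 -> HIT, frames=[7,5] (faults so far: 6)
  step 9: ref 4 -> FAULT, evict 5, frames=[7,4] (faults so far: 7)
  step 10: ref 7 -> HIT, frames=[7,4] (faults so far: 7)
  step 11: ref 5 -> FAULT, evict 4, frames=[7,5] (faults so far: 8)
  step 12: ref 3 -> FAULT, evict 5, frames=[7,3] (faults so far: 9)
  Optimal total faults: 9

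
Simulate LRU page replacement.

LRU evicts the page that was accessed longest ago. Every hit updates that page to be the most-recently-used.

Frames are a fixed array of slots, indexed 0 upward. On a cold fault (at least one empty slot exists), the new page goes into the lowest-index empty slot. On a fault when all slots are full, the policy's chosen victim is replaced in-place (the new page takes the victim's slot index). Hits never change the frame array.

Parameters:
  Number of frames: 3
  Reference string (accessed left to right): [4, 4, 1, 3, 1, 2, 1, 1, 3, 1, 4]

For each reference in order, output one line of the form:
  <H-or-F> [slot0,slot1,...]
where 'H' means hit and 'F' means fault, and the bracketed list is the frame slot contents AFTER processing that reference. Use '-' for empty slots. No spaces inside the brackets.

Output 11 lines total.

F [4,-,-]
H [4,-,-]
F [4,1,-]
F [4,1,3]
H [4,1,3]
F [2,1,3]
H [2,1,3]
H [2,1,3]
H [2,1,3]
H [2,1,3]
F [4,1,3]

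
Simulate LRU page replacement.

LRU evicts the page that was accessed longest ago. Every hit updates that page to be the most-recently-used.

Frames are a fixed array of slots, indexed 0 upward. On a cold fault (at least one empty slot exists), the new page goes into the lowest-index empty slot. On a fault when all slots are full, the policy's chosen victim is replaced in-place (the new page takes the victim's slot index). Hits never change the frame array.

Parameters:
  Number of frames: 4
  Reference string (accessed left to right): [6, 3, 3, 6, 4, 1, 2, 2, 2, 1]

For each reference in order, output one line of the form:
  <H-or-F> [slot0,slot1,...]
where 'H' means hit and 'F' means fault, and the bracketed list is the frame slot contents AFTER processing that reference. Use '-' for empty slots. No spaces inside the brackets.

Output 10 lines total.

F [6,-,-,-]
F [6,3,-,-]
H [6,3,-,-]
H [6,3,-,-]
F [6,3,4,-]
F [6,3,4,1]
F [6,2,4,1]
H [6,2,4,1]
H [6,2,4,1]
H [6,2,4,1]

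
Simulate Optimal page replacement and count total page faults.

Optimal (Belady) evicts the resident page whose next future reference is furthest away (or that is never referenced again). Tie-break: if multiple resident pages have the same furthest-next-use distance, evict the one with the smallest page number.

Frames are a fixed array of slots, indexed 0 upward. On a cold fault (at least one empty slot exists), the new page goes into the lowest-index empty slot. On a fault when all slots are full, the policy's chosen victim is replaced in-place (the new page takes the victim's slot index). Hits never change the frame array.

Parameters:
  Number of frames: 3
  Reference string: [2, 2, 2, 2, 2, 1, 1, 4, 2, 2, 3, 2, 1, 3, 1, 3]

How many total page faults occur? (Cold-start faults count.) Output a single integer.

Answer: 4

Derivation:
Step 0: ref 2 → FAULT, frames=[2,-,-]
Step 1: ref 2 → HIT, frames=[2,-,-]
Step 2: ref 2 → HIT, frames=[2,-,-]
Step 3: ref 2 → HIT, frames=[2,-,-]
Step 4: ref 2 → HIT, frames=[2,-,-]
Step 5: ref 1 → FAULT, frames=[2,1,-]
Step 6: ref 1 → HIT, frames=[2,1,-]
Step 7: ref 4 → FAULT, frames=[2,1,4]
Step 8: ref 2 → HIT, frames=[2,1,4]
Step 9: ref 2 → HIT, frames=[2,1,4]
Step 10: ref 3 → FAULT (evict 4), frames=[2,1,3]
Step 11: ref 2 → HIT, frames=[2,1,3]
Step 12: ref 1 → HIT, frames=[2,1,3]
Step 13: ref 3 → HIT, frames=[2,1,3]
Step 14: ref 1 → HIT, frames=[2,1,3]
Step 15: ref 3 → HIT, frames=[2,1,3]
Total faults: 4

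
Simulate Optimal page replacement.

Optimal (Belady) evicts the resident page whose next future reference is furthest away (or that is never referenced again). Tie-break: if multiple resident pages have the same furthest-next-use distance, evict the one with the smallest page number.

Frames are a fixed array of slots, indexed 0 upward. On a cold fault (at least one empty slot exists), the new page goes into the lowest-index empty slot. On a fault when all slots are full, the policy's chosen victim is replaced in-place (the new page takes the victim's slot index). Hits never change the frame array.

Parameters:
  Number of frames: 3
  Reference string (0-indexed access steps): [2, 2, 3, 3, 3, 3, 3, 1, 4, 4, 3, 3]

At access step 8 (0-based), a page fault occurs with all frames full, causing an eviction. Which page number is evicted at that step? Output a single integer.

Answer: 1

Derivation:
Step 0: ref 2 -> FAULT, frames=[2,-,-]
Step 1: ref 2 -> HIT, frames=[2,-,-]
Step 2: ref 3 -> FAULT, frames=[2,3,-]
Step 3: ref 3 -> HIT, frames=[2,3,-]
Step 4: ref 3 -> HIT, frames=[2,3,-]
Step 5: ref 3 -> HIT, frames=[2,3,-]
Step 6: ref 3 -> HIT, frames=[2,3,-]
Step 7: ref 1 -> FAULT, frames=[2,3,1]
Step 8: ref 4 -> FAULT, evict 1, frames=[2,3,4]
At step 8: evicted page 1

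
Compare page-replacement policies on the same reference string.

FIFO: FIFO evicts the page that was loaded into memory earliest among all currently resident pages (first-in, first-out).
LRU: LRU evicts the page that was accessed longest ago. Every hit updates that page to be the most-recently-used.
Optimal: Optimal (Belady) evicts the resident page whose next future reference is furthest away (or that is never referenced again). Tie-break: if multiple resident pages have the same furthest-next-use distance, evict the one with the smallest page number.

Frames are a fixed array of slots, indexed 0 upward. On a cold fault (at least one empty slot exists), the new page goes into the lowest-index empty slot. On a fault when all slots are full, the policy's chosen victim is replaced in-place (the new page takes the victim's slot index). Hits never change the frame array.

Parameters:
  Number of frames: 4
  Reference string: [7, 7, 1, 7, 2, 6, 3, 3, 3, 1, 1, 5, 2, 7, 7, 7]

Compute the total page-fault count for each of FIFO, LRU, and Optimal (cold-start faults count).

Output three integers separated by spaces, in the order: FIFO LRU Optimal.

Answer: 7 9 6

Derivation:
--- FIFO ---
  step 0: ref 7 -> FAULT, frames=[7,-,-,-] (faults so far: 1)
  step 1: ref 7 -> HIT, frames=[7,-,-,-] (faults so far: 1)
  step 2: ref 1 -> FAULT, frames=[7,1,-,-] (faults so far: 2)
  step 3: ref 7 -> HIT, frames=[7,1,-,-] (faults so far: 2)
  step 4: ref 2 -> FAULT, frames=[7,1,2,-] (faults so far: 3)
  step 5: ref 6 -> FAULT, frames=[7,1,2,6] (faults so far: 4)
  step 6: ref 3 -> FAULT, evict 7, frames=[3,1,2,6] (faults so far: 5)
  step 7: ref 3 -> HIT, frames=[3,1,2,6] (faults so far: 5)
  step 8: ref 3 -> HIT, frames=[3,1,2,6] (faults so far: 5)
  step 9: ref 1 -> HIT, frames=[3,1,2,6] (faults so far: 5)
  step 10: ref 1 -> HIT, frames=[3,1,2,6] (faults so far: 5)
  step 11: ref 5 -> FAULT, evict 1, frames=[3,5,2,6] (faults so far: 6)
  step 12: ref 2 -> HIT, frames=[3,5,2,6] (faults so far: 6)
  step 13: ref 7 -> FAULT, evict 2, frames=[3,5,7,6] (faults so far: 7)
  step 14: ref 7 -> HIT, frames=[3,5,7,6] (faults so far: 7)
  step 15: ref 7 -> HIT, frames=[3,5,7,6] (faults so far: 7)
  FIFO total faults: 7
--- LRU ---
  step 0: ref 7 -> FAULT, frames=[7,-,-,-] (faults so far: 1)
  step 1: ref 7 -> HIT, frames=[7,-,-,-] (faults so far: 1)
  step 2: ref 1 -> FAULT, frames=[7,1,-,-] (faults so far: 2)
  step 3: ref 7 -> HIT, frames=[7,1,-,-] (faults so far: 2)
  step 4: ref 2 -> FAULT, frames=[7,1,2,-] (faults so far: 3)
  step 5: ref 6 -> FAULT, frames=[7,1,2,6] (faults so far: 4)
  step 6: ref 3 -> FAULT, evict 1, frames=[7,3,2,6] (faults so far: 5)
  step 7: ref 3 -> HIT, frames=[7,3,2,6] (faults so far: 5)
  step 8: ref 3 -> HIT, frames=[7,3,2,6] (faults so far: 5)
  step 9: ref 1 -> FAULT, evict 7, frames=[1,3,2,6] (faults so far: 6)
  step 10: ref 1 -> HIT, frames=[1,3,2,6] (faults so far: 6)
  step 11: ref 5 -> FAULT, evict 2, frames=[1,3,5,6] (faults so far: 7)
  step 12: ref 2 -> FAULT, evict 6, frames=[1,3,5,2] (faults so far: 8)
  step 13: ref 7 -> FAULT, evict 3, frames=[1,7,5,2] (faults so far: 9)
  step 14: ref 7 -> HIT, frames=[1,7,5,2] (faults so far: 9)
  step 15: ref 7 -> HIT, frames=[1,7,5,2] (faults so far: 9)
  LRU total faults: 9
--- Optimal ---
  step 0: ref 7 -> FAULT, frames=[7,-,-,-] (faults so far: 1)
  step 1: ref 7 -> HIT, frames=[7,-,-,-] (faults so far: 1)
  step 2: ref 1 -> FAULT, frames=[7,1,-,-] (faults so far: 2)
  step 3: ref 7 -> HIT, frames=[7,1,-,-] (faults so far: 2)
  step 4: ref 2 -> FAULT, frames=[7,1,2,-] (faults so far: 3)
  step 5: ref 6 -> FAULT, frames=[7,1,2,6] (faults so far: 4)
  step 6: ref 3 -> FAULT, evict 6, frames=[7,1,2,3] (faults so far: 5)
  step 7: ref 3 -> HIT, frames=[7,1,2,3] (faults so far: 5)
  step 8: ref 3 -> HIT, frames=[7,1,2,3] (faults so far: 5)
  step 9: ref 1 -> HIT, frames=[7,1,2,3] (faults so far: 5)
  step 10: ref 1 -> HIT, frames=[7,1,2,3] (faults so far: 5)
  step 11: ref 5 -> FAULT, evict 1, frames=[7,5,2,3] (faults so far: 6)
  step 12: ref 2 -> HIT, frames=[7,5,2,3] (faults so far: 6)
  step 13: ref 7 -> HIT, frames=[7,5,2,3] (faults so far: 6)
  step 14: ref 7 -> HIT, frames=[7,5,2,3] (faults so far: 6)
  step 15: ref 7 -> HIT, frames=[7,5,2,3] (faults so far: 6)
  Optimal total faults: 6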